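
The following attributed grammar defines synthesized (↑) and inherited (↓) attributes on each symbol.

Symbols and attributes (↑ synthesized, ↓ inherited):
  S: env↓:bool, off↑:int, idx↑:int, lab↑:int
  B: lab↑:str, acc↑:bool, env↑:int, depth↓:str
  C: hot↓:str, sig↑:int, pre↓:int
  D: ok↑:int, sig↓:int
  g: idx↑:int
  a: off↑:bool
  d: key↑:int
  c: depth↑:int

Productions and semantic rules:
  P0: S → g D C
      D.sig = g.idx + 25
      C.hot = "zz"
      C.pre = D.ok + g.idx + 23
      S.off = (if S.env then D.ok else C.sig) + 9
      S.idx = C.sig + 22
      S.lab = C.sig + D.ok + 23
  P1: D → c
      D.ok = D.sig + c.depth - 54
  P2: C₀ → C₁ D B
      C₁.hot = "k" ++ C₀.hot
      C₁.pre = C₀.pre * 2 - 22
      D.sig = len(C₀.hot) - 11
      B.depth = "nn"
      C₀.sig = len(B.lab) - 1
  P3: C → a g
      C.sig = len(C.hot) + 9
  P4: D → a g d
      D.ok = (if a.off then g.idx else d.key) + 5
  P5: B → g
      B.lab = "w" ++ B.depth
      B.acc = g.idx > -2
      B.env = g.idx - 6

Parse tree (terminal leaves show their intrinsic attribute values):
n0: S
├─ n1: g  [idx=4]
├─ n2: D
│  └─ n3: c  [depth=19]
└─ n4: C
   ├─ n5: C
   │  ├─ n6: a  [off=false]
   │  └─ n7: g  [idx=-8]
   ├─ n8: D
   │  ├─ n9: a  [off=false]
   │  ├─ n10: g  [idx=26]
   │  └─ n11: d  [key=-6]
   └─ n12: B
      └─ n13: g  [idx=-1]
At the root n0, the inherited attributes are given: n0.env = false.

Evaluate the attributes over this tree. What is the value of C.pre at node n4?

21

1. n0.env = false  [given at root]
2. n1.idx = 4  [terminal]
3. n2.sig = 29  [g.idx + 25]
4. n3.depth = 19  [terminal]
5. n2.ok = -6  [D.sig + c.depth - 54]
6. n4.hot = "zz"  ["zz"]
7. n4.pre = 21  [D.ok + g.idx + 23]
8. n5.hot = "kzz"  ["k" ++ C₀.hot]
9. n5.pre = 20  [C₀.pre * 2 - 22]
10. n6.off = false  [terminal]
11. n7.idx = -8  [terminal]
12. n5.sig = 12  [len(C.hot) + 9]
13. n8.sig = -9  [len(C₀.hot) - 11]
14. n9.off = false  [terminal]
15. n10.idx = 26  [terminal]
16. n11.key = -6  [terminal]
17. n8.ok = -1  [(if a.off then g.idx else d.key) + 5]
18. n12.depth = "nn"  ["nn"]
19. n13.idx = -1  [terminal]
20. n12.lab = "wnn"  ["w" ++ B.depth]
21. n12.acc = true  [g.idx > -2]
22. n12.env = -7  [g.idx - 6]
23. n4.sig = 2  [len(B.lab) - 1]
24. n0.off = 11  [(if S.env then D.ok else C.sig) + 9]
25. n0.idx = 24  [C.sig + 22]
26. n0.lab = 19  [C.sig + D.ok + 23]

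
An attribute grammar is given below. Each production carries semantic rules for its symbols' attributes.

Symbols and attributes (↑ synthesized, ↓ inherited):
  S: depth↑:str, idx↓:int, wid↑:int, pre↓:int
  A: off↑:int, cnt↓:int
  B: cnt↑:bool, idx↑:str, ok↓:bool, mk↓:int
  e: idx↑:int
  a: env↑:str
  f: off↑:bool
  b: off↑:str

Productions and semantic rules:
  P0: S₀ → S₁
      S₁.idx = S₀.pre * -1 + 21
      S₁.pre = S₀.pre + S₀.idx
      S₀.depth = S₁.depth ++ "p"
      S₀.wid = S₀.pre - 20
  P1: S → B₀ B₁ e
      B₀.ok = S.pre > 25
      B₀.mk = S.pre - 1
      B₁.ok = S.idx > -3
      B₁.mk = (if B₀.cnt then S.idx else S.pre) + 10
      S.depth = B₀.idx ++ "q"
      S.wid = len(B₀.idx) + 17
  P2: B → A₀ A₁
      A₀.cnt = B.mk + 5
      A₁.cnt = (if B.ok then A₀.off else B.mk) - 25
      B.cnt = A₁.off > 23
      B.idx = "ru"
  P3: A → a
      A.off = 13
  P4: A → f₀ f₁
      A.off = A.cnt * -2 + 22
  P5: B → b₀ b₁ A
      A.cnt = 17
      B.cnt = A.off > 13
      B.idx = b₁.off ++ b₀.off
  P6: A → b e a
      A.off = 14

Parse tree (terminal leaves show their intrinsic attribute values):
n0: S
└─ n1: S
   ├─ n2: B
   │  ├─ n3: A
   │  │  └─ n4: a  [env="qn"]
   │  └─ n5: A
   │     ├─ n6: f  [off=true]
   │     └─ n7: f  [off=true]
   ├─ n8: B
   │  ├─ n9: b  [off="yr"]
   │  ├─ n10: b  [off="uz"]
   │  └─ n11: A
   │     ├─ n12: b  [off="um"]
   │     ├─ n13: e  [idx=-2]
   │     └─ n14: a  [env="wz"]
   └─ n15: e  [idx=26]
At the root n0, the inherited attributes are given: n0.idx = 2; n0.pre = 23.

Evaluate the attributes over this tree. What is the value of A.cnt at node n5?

-1

1. n0.idx = 2  [given at root]
2. n0.pre = 23  [given at root]
3. n1.idx = -2  [S₀.pre * -1 + 21]
4. n1.pre = 25  [S₀.pre + S₀.idx]
5. n2.ok = false  [S.pre > 25]
6. n2.mk = 24  [S.pre - 1]
7. n3.cnt = 29  [B.mk + 5]
8. n4.env = "qn"  [terminal]
9. n3.off = 13  [13]
10. n5.cnt = -1  [(if B.ok then A₀.off else B.mk) - 25]
11. n6.off = true  [terminal]
12. n7.off = true  [terminal]
13. n5.off = 24  [A.cnt * -2 + 22]
14. n2.cnt = true  [A₁.off > 23]
15. n2.idx = "ru"  ["ru"]
16. n8.ok = true  [S.idx > -3]
17. n8.mk = 8  [(if B₀.cnt then S.idx else S.pre) + 10]
18. n9.off = "yr"  [terminal]
19. n10.off = "uz"  [terminal]
20. n11.cnt = 17  [17]
21. n12.off = "um"  [terminal]
22. n13.idx = -2  [terminal]
23. n14.env = "wz"  [terminal]
24. n11.off = 14  [14]
25. n8.cnt = true  [A.off > 13]
26. n8.idx = "uzyr"  [b₁.off ++ b₀.off]
27. n15.idx = 26  [terminal]
28. n1.depth = "ruq"  [B₀.idx ++ "q"]
29. n1.wid = 19  [len(B₀.idx) + 17]
30. n0.depth = "ruqp"  [S₁.depth ++ "p"]
31. n0.wid = 3  [S₀.pre - 20]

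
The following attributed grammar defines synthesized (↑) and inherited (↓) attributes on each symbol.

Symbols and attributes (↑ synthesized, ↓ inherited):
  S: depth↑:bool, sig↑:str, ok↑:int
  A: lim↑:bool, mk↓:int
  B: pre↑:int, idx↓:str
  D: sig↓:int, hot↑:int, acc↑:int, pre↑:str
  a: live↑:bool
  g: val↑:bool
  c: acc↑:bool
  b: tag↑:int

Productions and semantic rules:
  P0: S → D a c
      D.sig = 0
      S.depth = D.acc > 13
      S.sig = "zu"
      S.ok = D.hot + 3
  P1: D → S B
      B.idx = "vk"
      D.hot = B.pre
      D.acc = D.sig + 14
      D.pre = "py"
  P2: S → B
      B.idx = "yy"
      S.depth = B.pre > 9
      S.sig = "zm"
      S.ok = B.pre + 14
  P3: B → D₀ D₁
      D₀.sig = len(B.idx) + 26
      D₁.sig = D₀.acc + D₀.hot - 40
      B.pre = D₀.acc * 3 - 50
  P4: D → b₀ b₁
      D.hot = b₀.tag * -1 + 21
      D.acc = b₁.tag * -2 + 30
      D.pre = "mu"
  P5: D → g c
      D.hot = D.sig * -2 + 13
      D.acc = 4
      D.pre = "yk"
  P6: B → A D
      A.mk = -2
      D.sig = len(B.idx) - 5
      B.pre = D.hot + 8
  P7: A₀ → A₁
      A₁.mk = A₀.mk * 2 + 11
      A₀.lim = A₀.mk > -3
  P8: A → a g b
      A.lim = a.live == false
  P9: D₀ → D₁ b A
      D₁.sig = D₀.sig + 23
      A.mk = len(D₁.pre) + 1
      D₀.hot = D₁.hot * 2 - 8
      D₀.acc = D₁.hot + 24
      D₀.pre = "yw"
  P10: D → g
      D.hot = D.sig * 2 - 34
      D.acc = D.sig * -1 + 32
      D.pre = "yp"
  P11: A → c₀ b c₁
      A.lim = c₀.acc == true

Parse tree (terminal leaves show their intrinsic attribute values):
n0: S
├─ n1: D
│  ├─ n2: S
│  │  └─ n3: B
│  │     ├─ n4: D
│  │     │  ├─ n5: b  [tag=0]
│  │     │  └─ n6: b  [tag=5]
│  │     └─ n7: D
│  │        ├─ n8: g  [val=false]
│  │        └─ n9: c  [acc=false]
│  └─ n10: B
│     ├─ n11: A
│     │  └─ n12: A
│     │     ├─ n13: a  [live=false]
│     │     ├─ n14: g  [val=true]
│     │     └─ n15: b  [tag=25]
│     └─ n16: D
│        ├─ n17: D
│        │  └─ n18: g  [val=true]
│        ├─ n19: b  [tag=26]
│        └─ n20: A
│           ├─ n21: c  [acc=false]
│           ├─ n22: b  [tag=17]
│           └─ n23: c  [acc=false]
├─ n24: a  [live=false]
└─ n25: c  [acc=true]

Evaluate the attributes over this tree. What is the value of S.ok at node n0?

1. n1.sig = 0  [0]
2. n3.idx = "yy"  ["yy"]
3. n4.sig = 28  [len(B.idx) + 26]
4. n5.tag = 0  [terminal]
5. n6.tag = 5  [terminal]
6. n4.hot = 21  [b₀.tag * -1 + 21]
7. n4.acc = 20  [b₁.tag * -2 + 30]
8. n4.pre = "mu"  ["mu"]
9. n7.sig = 1  [D₀.acc + D₀.hot - 40]
10. n8.val = false  [terminal]
11. n9.acc = false  [terminal]
12. n7.hot = 11  [D.sig * -2 + 13]
13. n7.acc = 4  [4]
14. n7.pre = "yk"  ["yk"]
15. n3.pre = 10  [D₀.acc * 3 - 50]
16. n2.depth = true  [B.pre > 9]
17. n2.sig = "zm"  ["zm"]
18. n2.ok = 24  [B.pre + 14]
19. n10.idx = "vk"  ["vk"]
20. n11.mk = -2  [-2]
21. n12.mk = 7  [A₀.mk * 2 + 11]
22. n13.live = false  [terminal]
23. n14.val = true  [terminal]
24. n15.tag = 25  [terminal]
25. n12.lim = true  [a.live == false]
26. n11.lim = true  [A₀.mk > -3]
27. n16.sig = -3  [len(B.idx) - 5]
28. n17.sig = 20  [D₀.sig + 23]
29. n18.val = true  [terminal]
30. n17.hot = 6  [D.sig * 2 - 34]
31. n17.acc = 12  [D.sig * -1 + 32]
32. n17.pre = "yp"  ["yp"]
33. n19.tag = 26  [terminal]
34. n20.mk = 3  [len(D₁.pre) + 1]
35. n21.acc = false  [terminal]
36. n22.tag = 17  [terminal]
37. n23.acc = false  [terminal]
38. n20.lim = false  [c₀.acc == true]
39. n16.hot = 4  [D₁.hot * 2 - 8]
40. n16.acc = 30  [D₁.hot + 24]
41. n16.pre = "yw"  ["yw"]
42. n10.pre = 12  [D.hot + 8]
43. n1.hot = 12  [B.pre]
44. n1.acc = 14  [D.sig + 14]
45. n1.pre = "py"  ["py"]
46. n24.live = false  [terminal]
47. n25.acc = true  [terminal]
48. n0.depth = true  [D.acc > 13]
49. n0.sig = "zu"  ["zu"]
50. n0.ok = 15  [D.hot + 3]

15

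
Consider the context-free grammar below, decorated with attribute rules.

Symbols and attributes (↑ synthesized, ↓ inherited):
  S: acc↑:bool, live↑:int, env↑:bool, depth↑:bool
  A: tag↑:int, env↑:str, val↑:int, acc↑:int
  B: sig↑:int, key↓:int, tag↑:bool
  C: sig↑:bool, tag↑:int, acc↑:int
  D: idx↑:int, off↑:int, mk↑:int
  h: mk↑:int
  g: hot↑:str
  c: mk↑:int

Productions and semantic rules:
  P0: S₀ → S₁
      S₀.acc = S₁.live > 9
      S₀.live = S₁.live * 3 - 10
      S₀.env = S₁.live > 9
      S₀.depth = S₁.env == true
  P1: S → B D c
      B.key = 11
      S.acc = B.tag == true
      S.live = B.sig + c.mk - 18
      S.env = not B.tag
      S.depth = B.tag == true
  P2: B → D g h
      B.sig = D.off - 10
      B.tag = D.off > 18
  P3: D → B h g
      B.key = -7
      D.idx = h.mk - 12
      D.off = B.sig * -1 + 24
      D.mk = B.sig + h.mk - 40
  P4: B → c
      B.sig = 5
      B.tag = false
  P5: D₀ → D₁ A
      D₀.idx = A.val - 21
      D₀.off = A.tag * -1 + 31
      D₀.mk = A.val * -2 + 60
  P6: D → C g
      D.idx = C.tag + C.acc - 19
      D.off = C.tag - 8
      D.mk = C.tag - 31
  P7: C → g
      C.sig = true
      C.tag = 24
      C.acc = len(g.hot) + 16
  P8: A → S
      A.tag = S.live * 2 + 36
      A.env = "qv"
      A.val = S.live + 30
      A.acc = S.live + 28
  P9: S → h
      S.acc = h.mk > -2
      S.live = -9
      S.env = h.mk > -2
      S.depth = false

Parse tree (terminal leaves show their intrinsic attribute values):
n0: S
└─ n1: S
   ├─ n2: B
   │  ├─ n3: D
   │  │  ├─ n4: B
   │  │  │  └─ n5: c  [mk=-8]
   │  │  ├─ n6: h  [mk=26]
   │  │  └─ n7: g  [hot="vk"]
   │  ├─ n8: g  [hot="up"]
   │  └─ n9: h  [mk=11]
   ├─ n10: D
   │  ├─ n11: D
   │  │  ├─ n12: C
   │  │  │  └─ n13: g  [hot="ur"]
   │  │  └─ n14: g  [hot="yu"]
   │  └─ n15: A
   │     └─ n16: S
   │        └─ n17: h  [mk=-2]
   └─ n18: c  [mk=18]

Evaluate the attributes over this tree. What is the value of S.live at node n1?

9

1. n2.key = 11  [11]
2. n4.key = -7  [-7]
3. n5.mk = -8  [terminal]
4. n4.sig = 5  [5]
5. n4.tag = false  [false]
6. n6.mk = 26  [terminal]
7. n7.hot = "vk"  [terminal]
8. n3.idx = 14  [h.mk - 12]
9. n3.off = 19  [B.sig * -1 + 24]
10. n3.mk = -9  [B.sig + h.mk - 40]
11. n8.hot = "up"  [terminal]
12. n9.mk = 11  [terminal]
13. n2.sig = 9  [D.off - 10]
14. n2.tag = true  [D.off > 18]
15. n13.hot = "ur"  [terminal]
16. n12.sig = true  [true]
17. n12.tag = 24  [24]
18. n12.acc = 18  [len(g.hot) + 16]
19. n14.hot = "yu"  [terminal]
20. n11.idx = 23  [C.tag + C.acc - 19]
21. n11.off = 16  [C.tag - 8]
22. n11.mk = -7  [C.tag - 31]
23. n17.mk = -2  [terminal]
24. n16.acc = false  [h.mk > -2]
25. n16.live = -9  [-9]
26. n16.env = false  [h.mk > -2]
27. n16.depth = false  [false]
28. n15.tag = 18  [S.live * 2 + 36]
29. n15.env = "qv"  ["qv"]
30. n15.val = 21  [S.live + 30]
31. n15.acc = 19  [S.live + 28]
32. n10.idx = 0  [A.val - 21]
33. n10.off = 13  [A.tag * -1 + 31]
34. n10.mk = 18  [A.val * -2 + 60]
35. n18.mk = 18  [terminal]
36. n1.acc = true  [B.tag == true]
37. n1.live = 9  [B.sig + c.mk - 18]
38. n1.env = false  [not B.tag]
39. n1.depth = true  [B.tag == true]
40. n0.acc = false  [S₁.live > 9]
41. n0.live = 17  [S₁.live * 3 - 10]
42. n0.env = false  [S₁.live > 9]
43. n0.depth = false  [S₁.env == true]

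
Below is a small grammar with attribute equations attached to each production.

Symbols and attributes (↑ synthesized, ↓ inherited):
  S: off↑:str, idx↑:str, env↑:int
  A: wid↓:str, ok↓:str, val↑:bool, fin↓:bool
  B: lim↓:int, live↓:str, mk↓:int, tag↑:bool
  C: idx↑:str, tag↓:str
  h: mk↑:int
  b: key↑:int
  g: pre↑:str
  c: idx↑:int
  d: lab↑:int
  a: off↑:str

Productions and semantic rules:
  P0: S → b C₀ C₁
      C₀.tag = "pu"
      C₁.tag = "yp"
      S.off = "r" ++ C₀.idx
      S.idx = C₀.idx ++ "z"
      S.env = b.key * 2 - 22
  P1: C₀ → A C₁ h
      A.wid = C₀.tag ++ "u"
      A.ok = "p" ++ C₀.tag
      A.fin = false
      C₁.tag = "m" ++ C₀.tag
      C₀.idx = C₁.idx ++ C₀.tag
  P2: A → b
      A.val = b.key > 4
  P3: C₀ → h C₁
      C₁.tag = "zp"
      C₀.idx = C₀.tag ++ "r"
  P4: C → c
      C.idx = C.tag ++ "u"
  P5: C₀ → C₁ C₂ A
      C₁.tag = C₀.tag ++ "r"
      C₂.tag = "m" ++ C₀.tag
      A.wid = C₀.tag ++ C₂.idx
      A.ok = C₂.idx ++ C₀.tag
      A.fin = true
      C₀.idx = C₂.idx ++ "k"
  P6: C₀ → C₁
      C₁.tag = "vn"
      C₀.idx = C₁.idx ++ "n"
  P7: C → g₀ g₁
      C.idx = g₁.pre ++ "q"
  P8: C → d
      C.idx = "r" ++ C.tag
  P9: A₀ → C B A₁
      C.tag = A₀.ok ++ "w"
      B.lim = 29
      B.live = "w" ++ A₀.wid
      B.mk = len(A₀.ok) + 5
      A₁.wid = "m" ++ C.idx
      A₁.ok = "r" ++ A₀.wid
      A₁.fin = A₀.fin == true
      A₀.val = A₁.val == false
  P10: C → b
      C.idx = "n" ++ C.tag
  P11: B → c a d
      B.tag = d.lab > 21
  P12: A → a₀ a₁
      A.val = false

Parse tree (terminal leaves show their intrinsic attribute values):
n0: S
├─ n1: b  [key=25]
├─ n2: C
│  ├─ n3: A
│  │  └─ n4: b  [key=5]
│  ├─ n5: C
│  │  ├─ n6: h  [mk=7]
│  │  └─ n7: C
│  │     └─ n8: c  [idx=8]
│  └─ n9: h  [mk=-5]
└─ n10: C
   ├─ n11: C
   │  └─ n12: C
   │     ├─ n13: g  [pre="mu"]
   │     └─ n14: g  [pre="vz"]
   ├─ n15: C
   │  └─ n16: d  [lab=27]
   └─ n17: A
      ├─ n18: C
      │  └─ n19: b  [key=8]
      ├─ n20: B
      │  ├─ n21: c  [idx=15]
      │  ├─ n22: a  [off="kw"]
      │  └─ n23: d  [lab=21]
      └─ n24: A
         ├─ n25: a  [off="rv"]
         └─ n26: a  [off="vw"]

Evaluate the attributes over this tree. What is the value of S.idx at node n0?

"mpurpuz"

1. n1.key = 25  [terminal]
2. n2.tag = "pu"  ["pu"]
3. n3.wid = "puu"  [C₀.tag ++ "u"]
4. n3.ok = "ppu"  ["p" ++ C₀.tag]
5. n3.fin = false  [false]
6. n4.key = 5  [terminal]
7. n3.val = true  [b.key > 4]
8. n5.tag = "mpu"  ["m" ++ C₀.tag]
9. n6.mk = 7  [terminal]
10. n7.tag = "zp"  ["zp"]
11. n8.idx = 8  [terminal]
12. n7.idx = "zpu"  [C.tag ++ "u"]
13. n5.idx = "mpur"  [C₀.tag ++ "r"]
14. n9.mk = -5  [terminal]
15. n2.idx = "mpurpu"  [C₁.idx ++ C₀.tag]
16. n10.tag = "yp"  ["yp"]
17. n11.tag = "ypr"  [C₀.tag ++ "r"]
18. n12.tag = "vn"  ["vn"]
19. n13.pre = "mu"  [terminal]
20. n14.pre = "vz"  [terminal]
21. n12.idx = "vzq"  [g₁.pre ++ "q"]
22. n11.idx = "vzqn"  [C₁.idx ++ "n"]
23. n15.tag = "myp"  ["m" ++ C₀.tag]
24. n16.lab = 27  [terminal]
25. n15.idx = "rmyp"  ["r" ++ C.tag]
26. n17.wid = "yprmyp"  [C₀.tag ++ C₂.idx]
27. n17.ok = "rmypyp"  [C₂.idx ++ C₀.tag]
28. n17.fin = true  [true]
29. n18.tag = "rmypypw"  [A₀.ok ++ "w"]
30. n19.key = 8  [terminal]
31. n18.idx = "nrmypypw"  ["n" ++ C.tag]
32. n20.lim = 29  [29]
33. n20.live = "wyprmyp"  ["w" ++ A₀.wid]
34. n20.mk = 11  [len(A₀.ok) + 5]
35. n21.idx = 15  [terminal]
36. n22.off = "kw"  [terminal]
37. n23.lab = 21  [terminal]
38. n20.tag = false  [d.lab > 21]
39. n24.wid = "mnrmypypw"  ["m" ++ C.idx]
40. n24.ok = "ryprmyp"  ["r" ++ A₀.wid]
41. n24.fin = true  [A₀.fin == true]
42. n25.off = "rv"  [terminal]
43. n26.off = "vw"  [terminal]
44. n24.val = false  [false]
45. n17.val = true  [A₁.val == false]
46. n10.idx = "rmypk"  [C₂.idx ++ "k"]
47. n0.off = "rmpurpu"  ["r" ++ C₀.idx]
48. n0.idx = "mpurpuz"  [C₀.idx ++ "z"]
49. n0.env = 28  [b.key * 2 - 22]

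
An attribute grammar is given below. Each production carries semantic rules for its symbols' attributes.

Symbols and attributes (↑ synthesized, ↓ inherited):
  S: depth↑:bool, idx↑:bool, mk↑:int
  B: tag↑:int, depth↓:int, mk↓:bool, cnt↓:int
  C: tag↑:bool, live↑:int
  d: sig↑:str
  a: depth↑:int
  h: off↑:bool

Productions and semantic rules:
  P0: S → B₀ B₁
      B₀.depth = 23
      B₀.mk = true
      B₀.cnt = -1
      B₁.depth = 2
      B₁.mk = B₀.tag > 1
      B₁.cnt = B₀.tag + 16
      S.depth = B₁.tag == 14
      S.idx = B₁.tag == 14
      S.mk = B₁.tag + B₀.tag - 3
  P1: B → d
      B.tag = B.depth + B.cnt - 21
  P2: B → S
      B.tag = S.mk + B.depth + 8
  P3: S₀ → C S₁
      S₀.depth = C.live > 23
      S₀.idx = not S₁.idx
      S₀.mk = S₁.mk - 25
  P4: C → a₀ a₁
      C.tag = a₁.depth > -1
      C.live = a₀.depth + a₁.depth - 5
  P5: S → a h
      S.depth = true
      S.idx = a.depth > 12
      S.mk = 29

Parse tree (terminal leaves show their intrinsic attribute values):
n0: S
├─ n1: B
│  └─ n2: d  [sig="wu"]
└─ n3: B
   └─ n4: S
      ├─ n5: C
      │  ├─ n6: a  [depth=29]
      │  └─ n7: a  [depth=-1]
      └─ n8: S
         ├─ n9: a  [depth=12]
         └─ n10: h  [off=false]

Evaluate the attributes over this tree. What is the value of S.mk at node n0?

12

1. n1.depth = 23  [23]
2. n1.mk = true  [true]
3. n1.cnt = -1  [-1]
4. n2.sig = "wu"  [terminal]
5. n1.tag = 1  [B.depth + B.cnt - 21]
6. n3.depth = 2  [2]
7. n3.mk = false  [B₀.tag > 1]
8. n3.cnt = 17  [B₀.tag + 16]
9. n6.depth = 29  [terminal]
10. n7.depth = -1  [terminal]
11. n5.tag = false  [a₁.depth > -1]
12. n5.live = 23  [a₀.depth + a₁.depth - 5]
13. n9.depth = 12  [terminal]
14. n10.off = false  [terminal]
15. n8.depth = true  [true]
16. n8.idx = false  [a.depth > 12]
17. n8.mk = 29  [29]
18. n4.depth = false  [C.live > 23]
19. n4.idx = true  [not S₁.idx]
20. n4.mk = 4  [S₁.mk - 25]
21. n3.tag = 14  [S.mk + B.depth + 8]
22. n0.depth = true  [B₁.tag == 14]
23. n0.idx = true  [B₁.tag == 14]
24. n0.mk = 12  [B₁.tag + B₀.tag - 3]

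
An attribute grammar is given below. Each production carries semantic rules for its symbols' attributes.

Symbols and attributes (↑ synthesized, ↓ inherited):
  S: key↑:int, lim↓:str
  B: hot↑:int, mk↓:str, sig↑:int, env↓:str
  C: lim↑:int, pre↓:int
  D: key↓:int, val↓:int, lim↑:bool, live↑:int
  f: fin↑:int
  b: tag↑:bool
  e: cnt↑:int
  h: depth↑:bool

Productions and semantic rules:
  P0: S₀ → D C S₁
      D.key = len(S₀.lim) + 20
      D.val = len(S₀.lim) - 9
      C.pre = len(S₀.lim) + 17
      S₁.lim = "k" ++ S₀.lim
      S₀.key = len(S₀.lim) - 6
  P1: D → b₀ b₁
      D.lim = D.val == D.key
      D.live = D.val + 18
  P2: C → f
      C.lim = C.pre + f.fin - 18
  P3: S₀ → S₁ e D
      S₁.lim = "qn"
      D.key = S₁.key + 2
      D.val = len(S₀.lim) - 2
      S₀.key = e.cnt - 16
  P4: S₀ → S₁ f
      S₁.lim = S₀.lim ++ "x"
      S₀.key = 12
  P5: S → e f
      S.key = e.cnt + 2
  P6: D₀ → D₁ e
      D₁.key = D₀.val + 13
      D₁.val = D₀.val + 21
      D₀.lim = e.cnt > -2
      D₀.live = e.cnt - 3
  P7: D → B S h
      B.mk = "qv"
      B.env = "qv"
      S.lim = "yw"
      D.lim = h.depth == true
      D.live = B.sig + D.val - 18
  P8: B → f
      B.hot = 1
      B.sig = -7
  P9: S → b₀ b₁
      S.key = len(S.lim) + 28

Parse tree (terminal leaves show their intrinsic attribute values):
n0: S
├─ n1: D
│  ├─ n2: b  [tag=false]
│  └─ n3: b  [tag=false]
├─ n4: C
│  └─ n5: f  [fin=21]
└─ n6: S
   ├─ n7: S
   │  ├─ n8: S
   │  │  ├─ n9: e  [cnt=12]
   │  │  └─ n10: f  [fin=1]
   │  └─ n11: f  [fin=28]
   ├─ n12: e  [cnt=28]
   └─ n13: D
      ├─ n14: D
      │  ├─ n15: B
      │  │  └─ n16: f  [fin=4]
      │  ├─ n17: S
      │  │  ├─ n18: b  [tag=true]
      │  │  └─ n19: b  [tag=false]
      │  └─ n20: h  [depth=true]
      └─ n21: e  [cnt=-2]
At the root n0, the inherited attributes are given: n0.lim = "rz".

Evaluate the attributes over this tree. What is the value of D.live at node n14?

1. n0.lim = "rz"  [given at root]
2. n1.key = 22  [len(S₀.lim) + 20]
3. n1.val = -7  [len(S₀.lim) - 9]
4. n2.tag = false  [terminal]
5. n3.tag = false  [terminal]
6. n1.lim = false  [D.val == D.key]
7. n1.live = 11  [D.val + 18]
8. n4.pre = 19  [len(S₀.lim) + 17]
9. n5.fin = 21  [terminal]
10. n4.lim = 22  [C.pre + f.fin - 18]
11. n6.lim = "krz"  ["k" ++ S₀.lim]
12. n7.lim = "qn"  ["qn"]
13. n8.lim = "qnx"  [S₀.lim ++ "x"]
14. n9.cnt = 12  [terminal]
15. n10.fin = 1  [terminal]
16. n8.key = 14  [e.cnt + 2]
17. n11.fin = 28  [terminal]
18. n7.key = 12  [12]
19. n12.cnt = 28  [terminal]
20. n13.key = 14  [S₁.key + 2]
21. n13.val = 1  [len(S₀.lim) - 2]
22. n14.key = 14  [D₀.val + 13]
23. n14.val = 22  [D₀.val + 21]
24. n15.mk = "qv"  ["qv"]
25. n15.env = "qv"  ["qv"]
26. n16.fin = 4  [terminal]
27. n15.hot = 1  [1]
28. n15.sig = -7  [-7]
29. n17.lim = "yw"  ["yw"]
30. n18.tag = true  [terminal]
31. n19.tag = false  [terminal]
32. n17.key = 30  [len(S.lim) + 28]
33. n20.depth = true  [terminal]
34. n14.lim = true  [h.depth == true]
35. n14.live = -3  [B.sig + D.val - 18]
36. n21.cnt = -2  [terminal]
37. n13.lim = false  [e.cnt > -2]
38. n13.live = -5  [e.cnt - 3]
39. n6.key = 12  [e.cnt - 16]
40. n0.key = -4  [len(S₀.lim) - 6]

-3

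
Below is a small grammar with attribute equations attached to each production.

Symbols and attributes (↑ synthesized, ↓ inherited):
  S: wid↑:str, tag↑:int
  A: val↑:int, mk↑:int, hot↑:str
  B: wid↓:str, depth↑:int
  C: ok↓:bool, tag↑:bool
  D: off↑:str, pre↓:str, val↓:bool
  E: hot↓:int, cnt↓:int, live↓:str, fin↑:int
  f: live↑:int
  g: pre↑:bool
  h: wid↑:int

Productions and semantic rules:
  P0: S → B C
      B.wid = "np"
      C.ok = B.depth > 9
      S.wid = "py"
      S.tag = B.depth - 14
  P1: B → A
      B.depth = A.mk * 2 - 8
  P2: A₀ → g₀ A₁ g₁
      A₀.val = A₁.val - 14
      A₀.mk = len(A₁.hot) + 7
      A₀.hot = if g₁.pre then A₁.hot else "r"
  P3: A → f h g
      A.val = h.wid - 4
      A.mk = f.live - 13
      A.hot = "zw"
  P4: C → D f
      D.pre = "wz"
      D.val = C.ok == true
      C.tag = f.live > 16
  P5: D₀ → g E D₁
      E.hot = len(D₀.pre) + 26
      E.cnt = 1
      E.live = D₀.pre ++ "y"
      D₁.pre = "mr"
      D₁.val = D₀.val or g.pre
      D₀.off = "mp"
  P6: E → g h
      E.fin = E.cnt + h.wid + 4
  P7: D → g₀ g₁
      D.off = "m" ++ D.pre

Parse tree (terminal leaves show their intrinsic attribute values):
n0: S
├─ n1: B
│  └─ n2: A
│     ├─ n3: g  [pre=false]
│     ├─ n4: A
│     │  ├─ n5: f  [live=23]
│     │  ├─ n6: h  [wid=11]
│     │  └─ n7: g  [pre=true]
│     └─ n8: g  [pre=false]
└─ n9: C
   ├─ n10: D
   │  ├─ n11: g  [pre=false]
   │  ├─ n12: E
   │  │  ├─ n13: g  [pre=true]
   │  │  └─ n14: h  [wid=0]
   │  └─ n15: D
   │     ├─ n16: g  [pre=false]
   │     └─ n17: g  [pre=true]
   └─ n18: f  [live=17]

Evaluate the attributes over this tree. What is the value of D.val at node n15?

true

1. n1.wid = "np"  ["np"]
2. n3.pre = false  [terminal]
3. n5.live = 23  [terminal]
4. n6.wid = 11  [terminal]
5. n7.pre = true  [terminal]
6. n4.val = 7  [h.wid - 4]
7. n4.mk = 10  [f.live - 13]
8. n4.hot = "zw"  ["zw"]
9. n8.pre = false  [terminal]
10. n2.val = -7  [A₁.val - 14]
11. n2.mk = 9  [len(A₁.hot) + 7]
12. n2.hot = "r"  [if g₁.pre then A₁.hot else "r"]
13. n1.depth = 10  [A.mk * 2 - 8]
14. n9.ok = true  [B.depth > 9]
15. n10.pre = "wz"  ["wz"]
16. n10.val = true  [C.ok == true]
17. n11.pre = false  [terminal]
18. n12.hot = 28  [len(D₀.pre) + 26]
19. n12.cnt = 1  [1]
20. n12.live = "wzy"  [D₀.pre ++ "y"]
21. n13.pre = true  [terminal]
22. n14.wid = 0  [terminal]
23. n12.fin = 5  [E.cnt + h.wid + 4]
24. n15.pre = "mr"  ["mr"]
25. n15.val = true  [D₀.val or g.pre]
26. n16.pre = false  [terminal]
27. n17.pre = true  [terminal]
28. n15.off = "mmr"  ["m" ++ D.pre]
29. n10.off = "mp"  ["mp"]
30. n18.live = 17  [terminal]
31. n9.tag = true  [f.live > 16]
32. n0.wid = "py"  ["py"]
33. n0.tag = -4  [B.depth - 14]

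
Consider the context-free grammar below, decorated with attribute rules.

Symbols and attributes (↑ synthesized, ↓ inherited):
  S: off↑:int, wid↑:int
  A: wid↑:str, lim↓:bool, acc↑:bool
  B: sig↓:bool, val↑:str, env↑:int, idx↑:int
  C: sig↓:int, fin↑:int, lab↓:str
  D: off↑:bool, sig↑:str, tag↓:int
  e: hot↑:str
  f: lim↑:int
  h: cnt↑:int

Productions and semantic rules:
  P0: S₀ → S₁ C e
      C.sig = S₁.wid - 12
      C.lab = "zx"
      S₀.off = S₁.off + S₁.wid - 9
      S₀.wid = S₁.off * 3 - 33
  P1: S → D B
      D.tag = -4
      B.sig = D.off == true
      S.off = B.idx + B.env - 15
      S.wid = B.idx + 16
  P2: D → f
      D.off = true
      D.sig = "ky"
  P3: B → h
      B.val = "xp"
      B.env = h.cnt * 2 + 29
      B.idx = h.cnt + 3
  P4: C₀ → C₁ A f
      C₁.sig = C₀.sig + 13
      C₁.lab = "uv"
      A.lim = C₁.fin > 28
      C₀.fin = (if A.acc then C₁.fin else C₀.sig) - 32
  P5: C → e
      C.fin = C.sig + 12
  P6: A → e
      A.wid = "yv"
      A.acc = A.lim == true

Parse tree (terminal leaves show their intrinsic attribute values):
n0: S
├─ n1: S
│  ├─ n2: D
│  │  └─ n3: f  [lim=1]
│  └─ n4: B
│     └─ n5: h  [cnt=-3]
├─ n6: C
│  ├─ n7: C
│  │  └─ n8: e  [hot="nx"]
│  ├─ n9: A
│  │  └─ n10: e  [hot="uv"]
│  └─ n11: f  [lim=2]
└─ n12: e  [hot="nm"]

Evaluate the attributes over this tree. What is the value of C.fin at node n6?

-3

1. n2.tag = -4  [-4]
2. n3.lim = 1  [terminal]
3. n2.off = true  [true]
4. n2.sig = "ky"  ["ky"]
5. n4.sig = true  [D.off == true]
6. n5.cnt = -3  [terminal]
7. n4.val = "xp"  ["xp"]
8. n4.env = 23  [h.cnt * 2 + 29]
9. n4.idx = 0  [h.cnt + 3]
10. n1.off = 8  [B.idx + B.env - 15]
11. n1.wid = 16  [B.idx + 16]
12. n6.sig = 4  [S₁.wid - 12]
13. n6.lab = "zx"  ["zx"]
14. n7.sig = 17  [C₀.sig + 13]
15. n7.lab = "uv"  ["uv"]
16. n8.hot = "nx"  [terminal]
17. n7.fin = 29  [C.sig + 12]
18. n9.lim = true  [C₁.fin > 28]
19. n10.hot = "uv"  [terminal]
20. n9.wid = "yv"  ["yv"]
21. n9.acc = true  [A.lim == true]
22. n11.lim = 2  [terminal]
23. n6.fin = -3  [(if A.acc then C₁.fin else C₀.sig) - 32]
24. n12.hot = "nm"  [terminal]
25. n0.off = 15  [S₁.off + S₁.wid - 9]
26. n0.wid = -9  [S₁.off * 3 - 33]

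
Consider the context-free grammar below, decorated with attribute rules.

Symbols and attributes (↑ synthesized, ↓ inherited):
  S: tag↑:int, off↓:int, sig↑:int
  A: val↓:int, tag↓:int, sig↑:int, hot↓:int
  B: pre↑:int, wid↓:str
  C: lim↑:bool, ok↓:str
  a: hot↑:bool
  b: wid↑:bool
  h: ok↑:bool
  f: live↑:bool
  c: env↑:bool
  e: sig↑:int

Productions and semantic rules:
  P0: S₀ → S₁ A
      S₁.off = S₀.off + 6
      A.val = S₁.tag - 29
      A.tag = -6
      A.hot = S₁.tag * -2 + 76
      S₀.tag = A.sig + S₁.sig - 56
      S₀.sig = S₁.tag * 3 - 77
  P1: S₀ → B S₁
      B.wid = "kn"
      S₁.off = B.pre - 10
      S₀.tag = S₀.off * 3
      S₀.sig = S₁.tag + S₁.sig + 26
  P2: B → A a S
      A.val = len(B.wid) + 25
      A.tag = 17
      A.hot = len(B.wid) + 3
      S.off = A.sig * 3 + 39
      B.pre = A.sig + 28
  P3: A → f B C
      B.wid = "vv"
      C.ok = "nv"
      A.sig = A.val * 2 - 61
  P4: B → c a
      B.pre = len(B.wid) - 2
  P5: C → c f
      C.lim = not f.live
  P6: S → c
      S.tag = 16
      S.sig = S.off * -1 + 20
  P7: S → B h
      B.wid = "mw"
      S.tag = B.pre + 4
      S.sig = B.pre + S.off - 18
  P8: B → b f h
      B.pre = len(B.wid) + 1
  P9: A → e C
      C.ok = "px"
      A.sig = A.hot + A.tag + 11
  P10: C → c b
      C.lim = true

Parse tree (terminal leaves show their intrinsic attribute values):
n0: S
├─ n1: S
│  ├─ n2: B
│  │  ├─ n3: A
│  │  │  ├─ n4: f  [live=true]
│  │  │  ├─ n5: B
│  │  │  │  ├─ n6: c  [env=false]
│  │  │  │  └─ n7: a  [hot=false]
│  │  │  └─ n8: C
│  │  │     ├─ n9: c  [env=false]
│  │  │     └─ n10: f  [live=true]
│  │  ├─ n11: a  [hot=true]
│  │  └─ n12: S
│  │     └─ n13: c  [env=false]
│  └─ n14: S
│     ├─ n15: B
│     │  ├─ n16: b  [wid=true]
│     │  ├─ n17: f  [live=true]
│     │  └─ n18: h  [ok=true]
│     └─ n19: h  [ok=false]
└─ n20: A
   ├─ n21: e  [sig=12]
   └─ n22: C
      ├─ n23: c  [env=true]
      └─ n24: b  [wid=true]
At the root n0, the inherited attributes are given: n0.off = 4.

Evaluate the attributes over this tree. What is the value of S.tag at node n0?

-6

1. n0.off = 4  [given at root]
2. n1.off = 10  [S₀.off + 6]
3. n2.wid = "kn"  ["kn"]
4. n3.val = 27  [len(B.wid) + 25]
5. n3.tag = 17  [17]
6. n3.hot = 5  [len(B.wid) + 3]
7. n4.live = true  [terminal]
8. n5.wid = "vv"  ["vv"]
9. n6.env = false  [terminal]
10. n7.hot = false  [terminal]
11. n5.pre = 0  [len(B.wid) - 2]
12. n8.ok = "nv"  ["nv"]
13. n9.env = false  [terminal]
14. n10.live = true  [terminal]
15. n8.lim = false  [not f.live]
16. n3.sig = -7  [A.val * 2 - 61]
17. n11.hot = true  [terminal]
18. n12.off = 18  [A.sig * 3 + 39]
19. n13.env = false  [terminal]
20. n12.tag = 16  [16]
21. n12.sig = 2  [S.off * -1 + 20]
22. n2.pre = 21  [A.sig + 28]
23. n14.off = 11  [B.pre - 10]
24. n15.wid = "mw"  ["mw"]
25. n16.wid = true  [terminal]
26. n17.live = true  [terminal]
27. n18.ok = true  [terminal]
28. n15.pre = 3  [len(B.wid) + 1]
29. n19.ok = false  [terminal]
30. n14.tag = 7  [B.pre + 4]
31. n14.sig = -4  [B.pre + S.off - 18]
32. n1.tag = 30  [S₀.off * 3]
33. n1.sig = 29  [S₁.tag + S₁.sig + 26]
34. n20.val = 1  [S₁.tag - 29]
35. n20.tag = -6  [-6]
36. n20.hot = 16  [S₁.tag * -2 + 76]
37. n21.sig = 12  [terminal]
38. n22.ok = "px"  ["px"]
39. n23.env = true  [terminal]
40. n24.wid = true  [terminal]
41. n22.lim = true  [true]
42. n20.sig = 21  [A.hot + A.tag + 11]
43. n0.tag = -6  [A.sig + S₁.sig - 56]
44. n0.sig = 13  [S₁.tag * 3 - 77]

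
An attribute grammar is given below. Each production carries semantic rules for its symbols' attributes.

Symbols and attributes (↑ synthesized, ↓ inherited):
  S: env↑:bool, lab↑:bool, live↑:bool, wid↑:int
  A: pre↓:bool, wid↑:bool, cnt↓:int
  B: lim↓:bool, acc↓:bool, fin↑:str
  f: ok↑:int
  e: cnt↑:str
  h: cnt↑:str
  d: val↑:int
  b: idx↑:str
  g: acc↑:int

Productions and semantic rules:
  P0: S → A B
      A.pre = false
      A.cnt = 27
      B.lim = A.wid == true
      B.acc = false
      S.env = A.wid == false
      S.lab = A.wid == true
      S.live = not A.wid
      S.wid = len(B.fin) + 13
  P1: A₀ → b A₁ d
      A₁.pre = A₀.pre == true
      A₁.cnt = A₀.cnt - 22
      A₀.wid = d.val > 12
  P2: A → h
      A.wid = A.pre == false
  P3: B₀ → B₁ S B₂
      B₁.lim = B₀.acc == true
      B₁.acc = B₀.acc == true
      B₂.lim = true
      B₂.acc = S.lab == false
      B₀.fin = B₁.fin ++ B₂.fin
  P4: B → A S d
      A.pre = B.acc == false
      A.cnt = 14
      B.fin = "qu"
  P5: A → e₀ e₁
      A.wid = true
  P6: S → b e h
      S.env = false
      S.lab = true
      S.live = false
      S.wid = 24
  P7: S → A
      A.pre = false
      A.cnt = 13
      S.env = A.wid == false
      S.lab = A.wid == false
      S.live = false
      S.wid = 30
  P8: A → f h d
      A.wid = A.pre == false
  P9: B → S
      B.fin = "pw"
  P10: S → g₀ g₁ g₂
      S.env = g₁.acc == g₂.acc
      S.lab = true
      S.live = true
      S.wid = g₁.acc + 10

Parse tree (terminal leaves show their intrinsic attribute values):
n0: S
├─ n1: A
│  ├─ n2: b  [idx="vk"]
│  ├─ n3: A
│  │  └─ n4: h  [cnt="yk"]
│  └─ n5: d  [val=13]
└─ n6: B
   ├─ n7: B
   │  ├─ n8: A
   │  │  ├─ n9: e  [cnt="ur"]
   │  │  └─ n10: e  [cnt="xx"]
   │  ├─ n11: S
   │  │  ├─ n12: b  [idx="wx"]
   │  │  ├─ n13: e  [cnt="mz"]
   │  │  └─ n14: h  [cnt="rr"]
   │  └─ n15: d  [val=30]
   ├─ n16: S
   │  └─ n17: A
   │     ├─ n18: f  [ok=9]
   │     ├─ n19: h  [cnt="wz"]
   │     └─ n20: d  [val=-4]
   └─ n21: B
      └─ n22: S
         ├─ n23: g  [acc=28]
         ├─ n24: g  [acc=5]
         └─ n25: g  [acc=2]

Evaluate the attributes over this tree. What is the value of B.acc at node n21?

true

1. n1.pre = false  [false]
2. n1.cnt = 27  [27]
3. n2.idx = "vk"  [terminal]
4. n3.pre = false  [A₀.pre == true]
5. n3.cnt = 5  [A₀.cnt - 22]
6. n4.cnt = "yk"  [terminal]
7. n3.wid = true  [A.pre == false]
8. n5.val = 13  [terminal]
9. n1.wid = true  [d.val > 12]
10. n6.lim = true  [A.wid == true]
11. n6.acc = false  [false]
12. n7.lim = false  [B₀.acc == true]
13. n7.acc = false  [B₀.acc == true]
14. n8.pre = true  [B.acc == false]
15. n8.cnt = 14  [14]
16. n9.cnt = "ur"  [terminal]
17. n10.cnt = "xx"  [terminal]
18. n8.wid = true  [true]
19. n12.idx = "wx"  [terminal]
20. n13.cnt = "mz"  [terminal]
21. n14.cnt = "rr"  [terminal]
22. n11.env = false  [false]
23. n11.lab = true  [true]
24. n11.live = false  [false]
25. n11.wid = 24  [24]
26. n15.val = 30  [terminal]
27. n7.fin = "qu"  ["qu"]
28. n17.pre = false  [false]
29. n17.cnt = 13  [13]
30. n18.ok = 9  [terminal]
31. n19.cnt = "wz"  [terminal]
32. n20.val = -4  [terminal]
33. n17.wid = true  [A.pre == false]
34. n16.env = false  [A.wid == false]
35. n16.lab = false  [A.wid == false]
36. n16.live = false  [false]
37. n16.wid = 30  [30]
38. n21.lim = true  [true]
39. n21.acc = true  [S.lab == false]
40. n23.acc = 28  [terminal]
41. n24.acc = 5  [terminal]
42. n25.acc = 2  [terminal]
43. n22.env = false  [g₁.acc == g₂.acc]
44. n22.lab = true  [true]
45. n22.live = true  [true]
46. n22.wid = 15  [g₁.acc + 10]
47. n21.fin = "pw"  ["pw"]
48. n6.fin = "qupw"  [B₁.fin ++ B₂.fin]
49. n0.env = false  [A.wid == false]
50. n0.lab = true  [A.wid == true]
51. n0.live = false  [not A.wid]
52. n0.wid = 17  [len(B.fin) + 13]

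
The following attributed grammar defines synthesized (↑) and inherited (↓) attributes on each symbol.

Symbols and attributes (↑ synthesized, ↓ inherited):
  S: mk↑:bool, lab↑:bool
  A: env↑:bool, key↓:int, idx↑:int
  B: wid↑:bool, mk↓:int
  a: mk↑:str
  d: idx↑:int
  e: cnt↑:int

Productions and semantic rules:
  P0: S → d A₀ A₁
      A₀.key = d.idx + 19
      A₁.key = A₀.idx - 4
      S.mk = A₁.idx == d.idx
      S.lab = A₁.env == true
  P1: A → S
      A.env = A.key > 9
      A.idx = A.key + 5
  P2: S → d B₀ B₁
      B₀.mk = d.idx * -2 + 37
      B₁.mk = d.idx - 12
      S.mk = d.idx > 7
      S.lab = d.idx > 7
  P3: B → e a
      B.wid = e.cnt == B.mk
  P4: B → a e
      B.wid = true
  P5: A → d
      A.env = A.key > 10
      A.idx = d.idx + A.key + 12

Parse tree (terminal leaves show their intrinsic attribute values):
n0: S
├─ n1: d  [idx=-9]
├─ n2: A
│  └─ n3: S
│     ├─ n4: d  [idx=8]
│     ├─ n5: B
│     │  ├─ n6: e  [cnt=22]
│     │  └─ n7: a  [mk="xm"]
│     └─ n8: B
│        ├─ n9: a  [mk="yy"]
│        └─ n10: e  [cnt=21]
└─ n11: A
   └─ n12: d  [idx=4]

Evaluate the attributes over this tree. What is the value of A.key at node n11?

1. n1.idx = -9  [terminal]
2. n2.key = 10  [d.idx + 19]
3. n4.idx = 8  [terminal]
4. n5.mk = 21  [d.idx * -2 + 37]
5. n6.cnt = 22  [terminal]
6. n7.mk = "xm"  [terminal]
7. n5.wid = false  [e.cnt == B.mk]
8. n8.mk = -4  [d.idx - 12]
9. n9.mk = "yy"  [terminal]
10. n10.cnt = 21  [terminal]
11. n8.wid = true  [true]
12. n3.mk = true  [d.idx > 7]
13. n3.lab = true  [d.idx > 7]
14. n2.env = true  [A.key > 9]
15. n2.idx = 15  [A.key + 5]
16. n11.key = 11  [A₀.idx - 4]
17. n12.idx = 4  [terminal]
18. n11.env = true  [A.key > 10]
19. n11.idx = 27  [d.idx + A.key + 12]
20. n0.mk = false  [A₁.idx == d.idx]
21. n0.lab = true  [A₁.env == true]

11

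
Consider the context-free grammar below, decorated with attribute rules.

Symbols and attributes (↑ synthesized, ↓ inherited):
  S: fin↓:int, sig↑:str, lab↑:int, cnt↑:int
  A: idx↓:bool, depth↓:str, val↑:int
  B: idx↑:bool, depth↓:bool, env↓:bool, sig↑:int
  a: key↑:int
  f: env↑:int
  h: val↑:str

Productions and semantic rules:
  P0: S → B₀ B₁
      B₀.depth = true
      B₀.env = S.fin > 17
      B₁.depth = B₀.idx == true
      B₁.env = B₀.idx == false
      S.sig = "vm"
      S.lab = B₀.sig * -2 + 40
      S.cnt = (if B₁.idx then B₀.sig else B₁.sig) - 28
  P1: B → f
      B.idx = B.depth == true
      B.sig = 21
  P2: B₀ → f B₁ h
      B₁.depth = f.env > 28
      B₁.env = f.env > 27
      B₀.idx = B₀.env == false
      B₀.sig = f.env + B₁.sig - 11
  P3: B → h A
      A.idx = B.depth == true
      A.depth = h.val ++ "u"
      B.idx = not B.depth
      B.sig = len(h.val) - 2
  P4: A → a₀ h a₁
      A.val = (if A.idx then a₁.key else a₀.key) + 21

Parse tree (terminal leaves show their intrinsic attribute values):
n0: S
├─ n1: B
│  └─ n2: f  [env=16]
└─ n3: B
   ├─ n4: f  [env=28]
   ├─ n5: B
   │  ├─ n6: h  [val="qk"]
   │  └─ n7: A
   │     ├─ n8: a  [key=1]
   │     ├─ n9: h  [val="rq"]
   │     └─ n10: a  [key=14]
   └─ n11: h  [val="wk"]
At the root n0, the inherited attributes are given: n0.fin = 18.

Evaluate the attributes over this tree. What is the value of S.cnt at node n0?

-7

1. n0.fin = 18  [given at root]
2. n1.depth = true  [true]
3. n1.env = true  [S.fin > 17]
4. n2.env = 16  [terminal]
5. n1.idx = true  [B.depth == true]
6. n1.sig = 21  [21]
7. n3.depth = true  [B₀.idx == true]
8. n3.env = false  [B₀.idx == false]
9. n4.env = 28  [terminal]
10. n5.depth = false  [f.env > 28]
11. n5.env = true  [f.env > 27]
12. n6.val = "qk"  [terminal]
13. n7.idx = false  [B.depth == true]
14. n7.depth = "qku"  [h.val ++ "u"]
15. n8.key = 1  [terminal]
16. n9.val = "rq"  [terminal]
17. n10.key = 14  [terminal]
18. n7.val = 22  [(if A.idx then a₁.key else a₀.key) + 21]
19. n5.idx = true  [not B.depth]
20. n5.sig = 0  [len(h.val) - 2]
21. n11.val = "wk"  [terminal]
22. n3.idx = true  [B₀.env == false]
23. n3.sig = 17  [f.env + B₁.sig - 11]
24. n0.sig = "vm"  ["vm"]
25. n0.lab = -2  [B₀.sig * -2 + 40]
26. n0.cnt = -7  [(if B₁.idx then B₀.sig else B₁.sig) - 28]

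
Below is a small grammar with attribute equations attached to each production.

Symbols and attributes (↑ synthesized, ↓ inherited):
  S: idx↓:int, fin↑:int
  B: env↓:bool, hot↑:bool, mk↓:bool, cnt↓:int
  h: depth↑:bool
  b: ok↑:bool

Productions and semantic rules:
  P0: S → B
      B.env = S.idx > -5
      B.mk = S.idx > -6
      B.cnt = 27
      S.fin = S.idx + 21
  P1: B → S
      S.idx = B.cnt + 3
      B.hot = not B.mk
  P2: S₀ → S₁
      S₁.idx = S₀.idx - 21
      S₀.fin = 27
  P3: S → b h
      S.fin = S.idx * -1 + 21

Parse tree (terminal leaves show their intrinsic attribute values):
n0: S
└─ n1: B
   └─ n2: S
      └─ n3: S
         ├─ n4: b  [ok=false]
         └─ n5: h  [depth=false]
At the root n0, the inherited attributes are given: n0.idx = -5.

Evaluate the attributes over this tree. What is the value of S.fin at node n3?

12

1. n0.idx = -5  [given at root]
2. n1.env = false  [S.idx > -5]
3. n1.mk = true  [S.idx > -6]
4. n1.cnt = 27  [27]
5. n2.idx = 30  [B.cnt + 3]
6. n3.idx = 9  [S₀.idx - 21]
7. n4.ok = false  [terminal]
8. n5.depth = false  [terminal]
9. n3.fin = 12  [S.idx * -1 + 21]
10. n2.fin = 27  [27]
11. n1.hot = false  [not B.mk]
12. n0.fin = 16  [S.idx + 21]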